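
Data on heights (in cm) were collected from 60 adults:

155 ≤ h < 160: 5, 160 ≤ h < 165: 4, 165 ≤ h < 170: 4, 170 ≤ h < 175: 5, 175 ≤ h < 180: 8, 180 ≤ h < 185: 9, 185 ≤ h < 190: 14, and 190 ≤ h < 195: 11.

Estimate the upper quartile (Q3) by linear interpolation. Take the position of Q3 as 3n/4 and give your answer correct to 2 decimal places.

Cumulative frequencies: 5, 9, 13, 18, 26, 35, 49, 60
n = 60; position = 3n/4 = 45.
This falls in the class 185 ≤ h < 190: L = 185, F = 35, f = 14, h = 5.
Upper quartile ≈ 185 + ((45 − 35) / 14) × 5 = 188.5714

188.57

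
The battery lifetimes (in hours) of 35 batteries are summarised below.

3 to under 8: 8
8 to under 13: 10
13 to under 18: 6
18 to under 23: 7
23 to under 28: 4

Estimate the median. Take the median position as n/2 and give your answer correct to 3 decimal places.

12.750

Cumulative frequencies: 8, 18, 24, 31, 35
n = 35; position = n/2 = 17.5.
This falls in the class 8 to under 13: L = 8, F = 8, f = 10, h = 5.
Median ≈ 8 + ((17.5 − 8) / 10) × 5 = 12.7500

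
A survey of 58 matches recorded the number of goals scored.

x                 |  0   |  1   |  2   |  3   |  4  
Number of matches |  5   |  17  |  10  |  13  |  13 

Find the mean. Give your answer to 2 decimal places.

Values: 0, 1, 2, 3, 4
Σfx = 5×0 + 17×1 + 10×2 + 13×3 + 13×4 = 128
n = Σf = 58
Mean = 128 / 58 = 2.2069

2.21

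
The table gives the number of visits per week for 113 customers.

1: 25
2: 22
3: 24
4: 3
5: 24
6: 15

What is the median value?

3

Cumulative frequencies: 25, 47, 71, 74, 98, 113
n = 113, so the median is the value in position (n+1)/2 = 57.
Position 57 falls at value 3.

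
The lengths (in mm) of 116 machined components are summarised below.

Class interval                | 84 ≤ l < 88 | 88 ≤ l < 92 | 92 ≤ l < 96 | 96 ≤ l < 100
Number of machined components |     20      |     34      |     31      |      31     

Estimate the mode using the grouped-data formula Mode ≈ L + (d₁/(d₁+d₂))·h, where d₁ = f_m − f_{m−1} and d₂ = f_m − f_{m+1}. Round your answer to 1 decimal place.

91.3

Modal class: 88 ≤ l < 92 (highest frequency 34).
d₁ = 34 − 20 = 14, d₂ = 34 − 31 = 3
Mode ≈ 88 + (14/(14+3)) × 4 = 88 + 3.2941 = 91.2941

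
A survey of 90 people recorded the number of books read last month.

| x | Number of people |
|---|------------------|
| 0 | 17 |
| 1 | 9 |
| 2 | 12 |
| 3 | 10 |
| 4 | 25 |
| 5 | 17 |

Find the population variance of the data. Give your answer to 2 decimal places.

3.21

Values: 0, 1, 2, 3, 4, 5
n = 90, Σfx = 248, mean = 2.7556
Σfx² = 972
Σf(x − x̄)² = Σfx² − (Σfx)²/n = 972 − 248²/90 = 288.6222
Population variance = 288.6222 / 90 = 3.2069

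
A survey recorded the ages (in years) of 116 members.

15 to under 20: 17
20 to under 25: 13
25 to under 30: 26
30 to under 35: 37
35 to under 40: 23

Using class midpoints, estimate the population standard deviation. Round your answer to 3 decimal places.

Midpoints: 17.5, 22.5, 27.5, 32.5, 37.5
n = 116, Σfm = 3370, mean = 29.0517
Σfm² = 102875
Σf(m − x̄)² = Σfm² − (Σfm)²/n = 102875 − 3370²/116 = 4970.6897
Population variance = 4970.6897 / 116 = 42.8508
Standard deviation = √42.8508 = 6.5461

6.546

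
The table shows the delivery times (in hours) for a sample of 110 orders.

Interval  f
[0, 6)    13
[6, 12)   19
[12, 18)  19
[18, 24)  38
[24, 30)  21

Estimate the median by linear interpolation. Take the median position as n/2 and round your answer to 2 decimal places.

18.63

Cumulative frequencies: 13, 32, 51, 89, 110
n = 110; position = n/2 = 55.
This falls in the class [18, 24): L = 18, F = 51, f = 38, h = 6.
Median ≈ 18 + ((55 − 51) / 38) × 6 = 18.6316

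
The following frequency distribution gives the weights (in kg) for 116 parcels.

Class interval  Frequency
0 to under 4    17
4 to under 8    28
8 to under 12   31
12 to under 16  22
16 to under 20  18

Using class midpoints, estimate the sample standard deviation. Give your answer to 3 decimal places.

Midpoints: 2, 6, 10, 14, 18
n = 116, Σfm = 1144, mean = 9.8621
Σfm² = 14320
Σf(m − x̄)² = Σfm² − (Σfm)²/n = 14320 − 1144²/116 = 3037.7931
Sample variance = 3037.7931 / 115 = 26.4156
Standard deviation = √26.4156 = 5.1396

5.140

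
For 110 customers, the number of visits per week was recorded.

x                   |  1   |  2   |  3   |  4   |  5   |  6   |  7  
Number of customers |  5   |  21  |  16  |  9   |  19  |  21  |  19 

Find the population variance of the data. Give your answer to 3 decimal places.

Values: 1, 2, 3, 4, 5, 6, 7
n = 110, Σfx = 485, mean = 4.4091
Σfx² = 2539
Σf(x − x̄)² = Σfx² − (Σfx)²/n = 2539 − 485²/110 = 400.5909
Population variance = 400.5909 / 110 = 3.6417

3.642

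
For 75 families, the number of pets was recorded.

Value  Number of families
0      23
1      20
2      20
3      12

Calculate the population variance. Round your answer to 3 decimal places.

Values: 0, 1, 2, 3
n = 75, Σfx = 96, mean = 1.2800
Σfx² = 208
Σf(x − x̄)² = Σfx² − (Σfx)²/n = 208 − 96²/75 = 85.1200
Population variance = 85.1200 / 75 = 1.1349

1.135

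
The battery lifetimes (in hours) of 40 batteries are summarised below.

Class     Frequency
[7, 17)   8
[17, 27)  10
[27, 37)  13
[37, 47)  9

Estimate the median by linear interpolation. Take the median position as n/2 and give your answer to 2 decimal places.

28.54

Cumulative frequencies: 8, 18, 31, 40
n = 40; position = n/2 = 20.
This falls in the class [27, 37): L = 27, F = 18, f = 13, h = 10.
Median ≈ 27 + ((20 − 18) / 13) × 10 = 28.5385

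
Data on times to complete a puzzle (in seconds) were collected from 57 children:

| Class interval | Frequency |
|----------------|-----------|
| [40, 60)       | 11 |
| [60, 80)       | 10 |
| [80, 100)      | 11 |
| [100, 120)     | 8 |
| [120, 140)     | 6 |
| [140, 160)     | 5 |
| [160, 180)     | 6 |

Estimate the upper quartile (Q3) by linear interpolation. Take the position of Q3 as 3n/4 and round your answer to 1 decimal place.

Cumulative frequencies: 11, 21, 32, 40, 46, 51, 57
n = 57; position = 3n/4 = 42.75.
This falls in the class [120, 140): L = 120, F = 40, f = 6, h = 20.
Upper quartile ≈ 120 + ((42.75 − 40) / 6) × 20 = 129.1667

129.2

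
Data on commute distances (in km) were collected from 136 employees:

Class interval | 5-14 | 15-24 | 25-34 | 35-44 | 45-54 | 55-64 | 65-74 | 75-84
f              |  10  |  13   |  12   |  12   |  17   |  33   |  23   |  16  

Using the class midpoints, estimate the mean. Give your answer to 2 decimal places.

Midpoints: 9.5, 19.5, 29.5, 39.5, 49.5, 59.5, 69.5, 79.5
Σfm = 10×9.5 + 13×19.5 + 12×29.5 + 12×39.5 + 17×49.5 + 33×59.5 + 23×69.5 + 16×79.5 = 6852
n = Σf = 136
Mean = 6852 / 136 = 50.3824

50.38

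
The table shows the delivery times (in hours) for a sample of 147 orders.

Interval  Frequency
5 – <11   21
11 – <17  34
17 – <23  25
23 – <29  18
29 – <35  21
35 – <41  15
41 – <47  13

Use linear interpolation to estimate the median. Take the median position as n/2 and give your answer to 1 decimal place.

Cumulative frequencies: 21, 55, 80, 98, 119, 134, 147
n = 147; position = n/2 = 73.5.
This falls in the class 17 – <23: L = 17, F = 55, f = 25, h = 6.
Median ≈ 17 + ((73.5 − 55) / 25) × 6 = 21.4400

21.4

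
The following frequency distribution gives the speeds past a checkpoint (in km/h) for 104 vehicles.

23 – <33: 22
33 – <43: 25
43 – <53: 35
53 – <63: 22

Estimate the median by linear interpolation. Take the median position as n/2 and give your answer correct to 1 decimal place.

Cumulative frequencies: 22, 47, 82, 104
n = 104; position = n/2 = 52.
This falls in the class 43 – <53: L = 43, F = 47, f = 35, h = 10.
Median ≈ 43 + ((52 − 47) / 35) × 10 = 44.4286

44.4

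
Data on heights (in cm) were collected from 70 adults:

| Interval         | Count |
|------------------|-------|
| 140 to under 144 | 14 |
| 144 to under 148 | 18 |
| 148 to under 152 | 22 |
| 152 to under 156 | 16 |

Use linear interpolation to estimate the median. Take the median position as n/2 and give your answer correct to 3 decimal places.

Cumulative frequencies: 14, 32, 54, 70
n = 70; position = n/2 = 35.
This falls in the class 148 to under 152: L = 148, F = 32, f = 22, h = 4.
Median ≈ 148 + ((35 − 32) / 22) × 4 = 148.5455

148.545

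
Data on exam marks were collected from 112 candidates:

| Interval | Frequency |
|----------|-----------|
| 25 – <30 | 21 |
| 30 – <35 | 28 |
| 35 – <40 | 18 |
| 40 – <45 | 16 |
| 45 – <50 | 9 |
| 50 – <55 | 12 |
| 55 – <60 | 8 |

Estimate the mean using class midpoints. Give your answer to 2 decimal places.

38.93

Midpoints: 27.5, 32.5, 37.5, 42.5, 47.5, 52.5, 57.5
Σfm = 21×27.5 + 28×32.5 + 18×37.5 + 16×42.5 + 9×47.5 + 12×52.5 + 8×57.5 = 4360
n = Σf = 112
Mean = 4360 / 112 = 38.9286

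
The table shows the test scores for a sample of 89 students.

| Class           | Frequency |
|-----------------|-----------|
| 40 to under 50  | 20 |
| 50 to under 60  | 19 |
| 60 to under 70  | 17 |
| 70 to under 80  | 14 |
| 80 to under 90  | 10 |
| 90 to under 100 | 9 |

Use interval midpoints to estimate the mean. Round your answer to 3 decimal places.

65.225

Midpoints: 45, 55, 65, 75, 85, 95
Σfm = 20×45 + 19×55 + 17×65 + 14×75 + 10×85 + 9×95 = 5805
n = Σf = 89
Mean = 5805 / 89 = 65.2247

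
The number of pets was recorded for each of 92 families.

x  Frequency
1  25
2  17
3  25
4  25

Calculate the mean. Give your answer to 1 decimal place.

Values: 1, 2, 3, 4
Σfx = 25×1 + 17×2 + 25×3 + 25×4 = 234
n = Σf = 92
Mean = 234 / 92 = 2.5435

2.5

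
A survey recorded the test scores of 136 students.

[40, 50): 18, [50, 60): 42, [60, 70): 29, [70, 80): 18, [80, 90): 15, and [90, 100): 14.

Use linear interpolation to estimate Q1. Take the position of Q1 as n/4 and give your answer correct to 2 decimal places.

53.81

Cumulative frequencies: 18, 60, 89, 107, 122, 136
n = 136; position = n/4 = 34.
This falls in the class [50, 60): L = 50, F = 18, f = 42, h = 10.
Lower quartile ≈ 50 + ((34 − 18) / 42) × 10 = 53.8095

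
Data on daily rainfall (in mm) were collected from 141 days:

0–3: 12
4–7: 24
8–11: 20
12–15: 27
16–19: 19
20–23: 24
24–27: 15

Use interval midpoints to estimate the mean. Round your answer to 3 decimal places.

Midpoints: 1.5, 5.5, 9.5, 13.5, 17.5, 21.5, 25.5
Σfm = 12×1.5 + 24×5.5 + 20×9.5 + 27×13.5 + 19×17.5 + 24×21.5 + 15×25.5 = 1935.5
n = Σf = 141
Mean = 1935.5 / 141 = 13.7270

13.727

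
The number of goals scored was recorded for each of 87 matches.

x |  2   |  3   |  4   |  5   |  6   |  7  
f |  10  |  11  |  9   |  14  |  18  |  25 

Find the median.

5

Cumulative frequencies: 10, 21, 30, 44, 62, 87
n = 87, so the median is the value in position (n+1)/2 = 44.
Position 44 falls at value 5.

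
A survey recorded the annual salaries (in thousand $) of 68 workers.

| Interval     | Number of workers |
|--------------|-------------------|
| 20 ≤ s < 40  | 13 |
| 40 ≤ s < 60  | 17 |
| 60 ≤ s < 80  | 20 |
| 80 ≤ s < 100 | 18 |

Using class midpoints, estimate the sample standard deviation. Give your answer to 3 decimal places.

21.553

Midpoints: 30, 50, 70, 90
n = 68, Σfm = 4260, mean = 62.6471
Σfm² = 298000
Σf(m − x̄)² = Σfm² − (Σfm)²/n = 298000 − 4260²/68 = 31123.5294
Sample variance = 31123.5294 / 67 = 464.5303
Standard deviation = √464.5303 = 21.5530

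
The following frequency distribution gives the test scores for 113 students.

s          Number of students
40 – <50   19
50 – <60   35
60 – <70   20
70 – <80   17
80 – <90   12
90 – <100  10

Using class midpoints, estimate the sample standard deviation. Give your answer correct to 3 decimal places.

Midpoints: 45, 55, 65, 75, 85, 95
n = 113, Σfm = 7325, mean = 64.8230
Σfm² = 501425
Σf(m − x̄)² = Σfm² − (Σfm)²/n = 501425 − 7325²/113 = 26596.4602
Sample variance = 26596.4602 / 112 = 237.4684
Standard deviation = √237.4684 = 15.4100

15.410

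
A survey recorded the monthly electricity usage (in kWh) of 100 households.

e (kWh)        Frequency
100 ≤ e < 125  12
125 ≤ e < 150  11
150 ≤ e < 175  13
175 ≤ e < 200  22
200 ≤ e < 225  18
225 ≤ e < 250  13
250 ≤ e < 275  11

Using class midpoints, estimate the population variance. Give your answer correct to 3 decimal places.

Midpoints: 112.5, 137.5, 162.5, 187.5, 212.5, 237.5, 262.5
n = 100, Σfm = 18900, mean = 189.0000
Σfm² = 3780625
Σf(m − x̄)² = Σfm² − (Σfm)²/n = 3780625 − 18900²/100 = 208525.0000
Population variance = 208525.0000 / 100 = 2085.2500

2085.250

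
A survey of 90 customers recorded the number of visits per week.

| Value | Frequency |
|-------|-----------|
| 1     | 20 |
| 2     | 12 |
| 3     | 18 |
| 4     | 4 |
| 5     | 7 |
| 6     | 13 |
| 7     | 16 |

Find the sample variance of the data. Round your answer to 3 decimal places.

Values: 1, 2, 3, 4, 5, 6, 7
n = 90, Σfx = 339, mean = 3.7667
Σfx² = 1721
Σf(x − x̄)² = Σfx² − (Σfx)²/n = 1721 − 339²/90 = 444.1000
Sample variance = 444.1000 / 89 = 4.9899

4.990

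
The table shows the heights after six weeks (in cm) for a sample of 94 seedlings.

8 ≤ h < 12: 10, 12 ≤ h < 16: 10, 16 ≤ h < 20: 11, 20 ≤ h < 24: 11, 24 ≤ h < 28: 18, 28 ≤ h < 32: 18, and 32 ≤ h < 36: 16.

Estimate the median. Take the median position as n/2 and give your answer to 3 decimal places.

25.111

Cumulative frequencies: 10, 20, 31, 42, 60, 78, 94
n = 94; position = n/2 = 47.
This falls in the class 24 ≤ h < 28: L = 24, F = 42, f = 18, h = 4.
Median ≈ 24 + ((47 − 42) / 18) × 4 = 25.1111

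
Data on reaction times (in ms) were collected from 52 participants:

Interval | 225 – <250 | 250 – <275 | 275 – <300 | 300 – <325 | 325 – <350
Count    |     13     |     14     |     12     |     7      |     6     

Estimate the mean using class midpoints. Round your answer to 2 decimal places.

277.40

Midpoints: 237.5, 262.5, 287.5, 312.5, 337.5
Σfm = 13×237.5 + 14×262.5 + 12×287.5 + 7×312.5 + 6×337.5 = 14425
n = Σf = 52
Mean = 14425 / 52 = 277.4038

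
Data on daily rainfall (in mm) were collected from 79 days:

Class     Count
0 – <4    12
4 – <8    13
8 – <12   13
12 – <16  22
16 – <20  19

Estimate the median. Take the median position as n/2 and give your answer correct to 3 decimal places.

Cumulative frequencies: 12, 25, 38, 60, 79
n = 79; position = n/2 = 39.5.
This falls in the class 12 – <16: L = 12, F = 38, f = 22, h = 4.
Median ≈ 12 + ((39.5 − 38) / 22) × 4 = 12.2727

12.273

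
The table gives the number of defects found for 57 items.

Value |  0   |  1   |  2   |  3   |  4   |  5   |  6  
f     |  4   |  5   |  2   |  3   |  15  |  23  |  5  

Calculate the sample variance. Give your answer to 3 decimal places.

Values: 0, 1, 2, 3, 4, 5, 6
n = 57, Σfx = 223, mean = 3.9123
Σfx² = 1035
Σf(x − x̄)² = Σfx² − (Σfx)²/n = 1035 − 223²/57 = 162.5614
Sample variance = 162.5614 / 56 = 2.9029

2.903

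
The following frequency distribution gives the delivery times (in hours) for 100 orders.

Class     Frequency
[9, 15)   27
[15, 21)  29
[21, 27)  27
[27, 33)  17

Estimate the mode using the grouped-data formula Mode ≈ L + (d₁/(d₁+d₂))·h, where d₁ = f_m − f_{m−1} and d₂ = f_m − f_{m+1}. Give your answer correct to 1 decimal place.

18.0

Modal class: [15, 21) (highest frequency 29).
d₁ = 29 − 27 = 2, d₂ = 29 − 27 = 2
Mode ≈ 15 + (2/(2+2)) × 6 = 15 + 3.0000 = 18.0000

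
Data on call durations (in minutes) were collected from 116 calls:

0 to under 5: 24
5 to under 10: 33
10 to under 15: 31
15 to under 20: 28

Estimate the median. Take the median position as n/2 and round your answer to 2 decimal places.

Cumulative frequencies: 24, 57, 88, 116
n = 116; position = n/2 = 58.
This falls in the class 10 to under 15: L = 10, F = 57, f = 31, h = 5.
Median ≈ 10 + ((58 − 57) / 31) × 5 = 10.1613

10.16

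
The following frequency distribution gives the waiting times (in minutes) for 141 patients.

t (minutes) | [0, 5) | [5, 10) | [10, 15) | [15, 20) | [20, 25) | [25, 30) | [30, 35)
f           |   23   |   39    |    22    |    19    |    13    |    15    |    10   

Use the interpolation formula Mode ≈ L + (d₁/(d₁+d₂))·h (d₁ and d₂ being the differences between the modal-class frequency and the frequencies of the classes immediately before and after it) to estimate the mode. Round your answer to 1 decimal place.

7.4

Modal class: [5, 10) (highest frequency 39).
d₁ = 39 − 23 = 16, d₂ = 39 − 22 = 17
Mode ≈ 5 + (16/(16+17)) × 5 = 5 + 2.4242 = 7.4242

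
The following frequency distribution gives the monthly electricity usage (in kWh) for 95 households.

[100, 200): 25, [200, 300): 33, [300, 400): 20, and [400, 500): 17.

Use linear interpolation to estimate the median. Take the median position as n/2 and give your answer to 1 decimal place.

Cumulative frequencies: 25, 58, 78, 95
n = 95; position = n/2 = 47.5.
This falls in the class [200, 300): L = 200, F = 25, f = 33, h = 100.
Median ≈ 200 + ((47.5 − 25) / 33) × 100 = 268.1818

268.2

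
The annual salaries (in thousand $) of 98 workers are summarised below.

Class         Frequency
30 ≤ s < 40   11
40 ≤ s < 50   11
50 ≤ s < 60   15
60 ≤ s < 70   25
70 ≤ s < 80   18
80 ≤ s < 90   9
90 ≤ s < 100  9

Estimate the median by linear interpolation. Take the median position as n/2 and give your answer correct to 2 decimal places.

Cumulative frequencies: 11, 22, 37, 62, 80, 89, 98
n = 98; position = n/2 = 49.
This falls in the class 60 ≤ s < 70: L = 60, F = 37, f = 25, h = 10.
Median ≈ 60 + ((49 − 37) / 25) × 10 = 64.8000

64.80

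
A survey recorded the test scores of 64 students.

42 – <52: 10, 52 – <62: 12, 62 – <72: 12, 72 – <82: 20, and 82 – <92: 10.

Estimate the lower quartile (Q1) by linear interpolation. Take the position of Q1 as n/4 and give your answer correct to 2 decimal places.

Cumulative frequencies: 10, 22, 34, 54, 64
n = 64; position = n/4 = 16.
This falls in the class 52 – <62: L = 52, F = 10, f = 12, h = 10.
Lower quartile ≈ 52 + ((16 − 10) / 12) × 10 = 57.0000

57.00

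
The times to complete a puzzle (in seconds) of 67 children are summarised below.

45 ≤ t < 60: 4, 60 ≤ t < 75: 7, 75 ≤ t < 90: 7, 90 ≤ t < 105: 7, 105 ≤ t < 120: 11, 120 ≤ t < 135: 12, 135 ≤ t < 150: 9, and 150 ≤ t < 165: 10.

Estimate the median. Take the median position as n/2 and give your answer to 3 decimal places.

116.591

Cumulative frequencies: 4, 11, 18, 25, 36, 48, 57, 67
n = 67; position = n/2 = 33.5.
This falls in the class 105 ≤ t < 120: L = 105, F = 25, f = 11, h = 15.
Median ≈ 105 + ((33.5 − 25) / 11) × 15 = 116.5909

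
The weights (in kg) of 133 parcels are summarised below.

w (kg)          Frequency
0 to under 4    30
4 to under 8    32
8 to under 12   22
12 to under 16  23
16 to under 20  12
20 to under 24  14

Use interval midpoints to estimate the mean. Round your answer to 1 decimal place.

Midpoints: 2, 6, 10, 14, 18, 22
Σfm = 30×2 + 32×6 + 22×10 + 23×14 + 12×18 + 14×22 = 1318
n = Σf = 133
Mean = 1318 / 133 = 9.9098

9.9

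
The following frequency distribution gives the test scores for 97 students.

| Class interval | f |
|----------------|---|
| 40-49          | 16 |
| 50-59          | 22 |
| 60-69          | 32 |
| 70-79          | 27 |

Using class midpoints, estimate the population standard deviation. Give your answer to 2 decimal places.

Midpoints: 44.5, 54.5, 64.5, 74.5
n = 97, Σfm = 5986.5, mean = 61.7165
Σfm² = 380014.25
Σf(m − x̄)² = Σfm² − (Σfm)²/n = 380014.25 − 5986.5²/97 = 10548.4536
Population variance = 10548.4536 / 97 = 108.7469
Standard deviation = √108.7469 = 10.4282

10.43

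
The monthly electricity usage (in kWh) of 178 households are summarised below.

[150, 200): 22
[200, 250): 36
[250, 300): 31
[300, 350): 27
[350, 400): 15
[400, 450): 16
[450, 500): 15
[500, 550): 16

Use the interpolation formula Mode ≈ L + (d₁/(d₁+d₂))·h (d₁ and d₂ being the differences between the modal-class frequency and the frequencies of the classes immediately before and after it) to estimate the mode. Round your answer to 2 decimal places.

Modal class: [200, 250) (highest frequency 36).
d₁ = 36 − 22 = 14, d₂ = 36 − 31 = 5
Mode ≈ 200 + (14/(14+5)) × 50 = 200 + 36.8421 = 236.8421

236.84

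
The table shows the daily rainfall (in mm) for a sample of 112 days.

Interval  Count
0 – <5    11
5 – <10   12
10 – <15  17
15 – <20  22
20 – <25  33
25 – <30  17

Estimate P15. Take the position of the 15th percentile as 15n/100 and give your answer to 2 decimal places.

Cumulative frequencies: 11, 23, 40, 62, 95, 112
n = 112; position = 15n/100 = 16.8.
This falls in the class 5 – <10: L = 5, F = 11, f = 12, h = 5.
15th percentile ≈ 5 + ((16.8 − 11) / 12) × 5 = 7.4167

7.42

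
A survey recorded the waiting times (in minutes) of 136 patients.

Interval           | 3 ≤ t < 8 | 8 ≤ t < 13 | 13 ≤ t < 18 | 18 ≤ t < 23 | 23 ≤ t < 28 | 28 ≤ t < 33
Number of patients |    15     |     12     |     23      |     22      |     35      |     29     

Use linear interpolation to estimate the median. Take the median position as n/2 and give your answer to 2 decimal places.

Cumulative frequencies: 15, 27, 50, 72, 107, 136
n = 136; position = n/2 = 68.
This falls in the class 18 ≤ t < 23: L = 18, F = 50, f = 22, h = 5.
Median ≈ 18 + ((68 − 50) / 22) × 5 = 22.0909

22.09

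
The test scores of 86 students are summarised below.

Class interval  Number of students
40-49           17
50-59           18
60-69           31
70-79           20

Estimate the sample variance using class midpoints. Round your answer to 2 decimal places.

Midpoints: 44.5, 54.5, 64.5, 74.5
n = 86, Σfm = 5227, mean = 60.7791
Σfm² = 327101.5
Σf(m − x̄)² = Σfm² − (Σfm)²/n = 327101.5 − 5227²/86 = 9409.3023
Sample variance = 9409.3023 / 85 = 110.6977

110.70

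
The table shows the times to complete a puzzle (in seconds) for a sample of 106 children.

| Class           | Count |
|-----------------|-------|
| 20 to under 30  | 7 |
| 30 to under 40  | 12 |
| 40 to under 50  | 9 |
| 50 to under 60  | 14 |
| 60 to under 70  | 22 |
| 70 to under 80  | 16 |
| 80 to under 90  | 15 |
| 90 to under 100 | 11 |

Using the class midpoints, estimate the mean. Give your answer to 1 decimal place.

63.4

Midpoints: 25, 35, 45, 55, 65, 75, 85, 95
Σfm = 7×25 + 12×35 + 9×45 + 14×55 + 22×65 + 16×75 + 15×85 + 11×95 = 6720
n = Σf = 106
Mean = 6720 / 106 = 63.3962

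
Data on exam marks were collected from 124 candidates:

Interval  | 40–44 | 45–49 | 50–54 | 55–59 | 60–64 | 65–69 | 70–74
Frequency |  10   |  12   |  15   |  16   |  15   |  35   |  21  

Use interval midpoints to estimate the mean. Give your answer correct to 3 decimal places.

Midpoints: 42, 47, 52, 57, 62, 67, 72
Σfm = 10×42 + 12×47 + 15×52 + 16×57 + 15×62 + 35×67 + 21×72 = 7463
n = Σf = 124
Mean = 7463 / 124 = 60.1855

60.185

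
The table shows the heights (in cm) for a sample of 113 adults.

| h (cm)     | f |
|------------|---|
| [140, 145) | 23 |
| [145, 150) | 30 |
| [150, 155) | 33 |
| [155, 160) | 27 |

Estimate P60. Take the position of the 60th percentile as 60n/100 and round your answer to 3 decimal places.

152.242

Cumulative frequencies: 23, 53, 86, 113
n = 113; position = 60n/100 = 67.8.
This falls in the class [150, 155): L = 150, F = 53, f = 33, h = 5.
60th percentile ≈ 150 + ((67.8 − 53) / 33) × 5 = 152.2424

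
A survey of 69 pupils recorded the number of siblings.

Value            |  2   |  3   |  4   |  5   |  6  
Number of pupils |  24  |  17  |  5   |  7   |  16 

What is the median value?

3

Cumulative frequencies: 24, 41, 46, 53, 69
n = 69, so the median is the value in position (n+1)/2 = 35.
Position 35 falls at value 3.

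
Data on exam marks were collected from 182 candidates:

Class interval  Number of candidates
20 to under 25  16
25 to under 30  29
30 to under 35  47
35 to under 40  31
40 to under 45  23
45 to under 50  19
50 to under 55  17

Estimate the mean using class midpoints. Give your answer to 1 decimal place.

Midpoints: 22.5, 27.5, 32.5, 37.5, 42.5, 47.5, 52.5
Σfm = 16×22.5 + 29×27.5 + 47×32.5 + 31×37.5 + 23×42.5 + 19×47.5 + 17×52.5 = 6620
n = Σf = 182
Mean = 6620 / 182 = 36.3736

36.4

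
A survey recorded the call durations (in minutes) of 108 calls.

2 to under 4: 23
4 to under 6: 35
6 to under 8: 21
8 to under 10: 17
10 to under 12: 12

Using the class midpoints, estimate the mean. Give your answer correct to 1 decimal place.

Midpoints: 3, 5, 7, 9, 11
Σfm = 23×3 + 35×5 + 21×7 + 17×9 + 12×11 = 676
n = Σf = 108
Mean = 676 / 108 = 6.2593

6.3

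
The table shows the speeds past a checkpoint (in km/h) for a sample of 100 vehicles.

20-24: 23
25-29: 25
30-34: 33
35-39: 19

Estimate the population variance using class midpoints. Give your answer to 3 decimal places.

Midpoints: 22, 27, 32, 37
n = 100, Σfm = 2940, mean = 29.4000
Σfm² = 89160
Σf(m − x̄)² = Σfm² − (Σfm)²/n = 89160 − 2940²/100 = 2724.0000
Population variance = 2724.0000 / 100 = 27.2400

27.240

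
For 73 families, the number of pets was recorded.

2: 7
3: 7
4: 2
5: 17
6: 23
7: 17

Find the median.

Cumulative frequencies: 7, 14, 16, 33, 56, 73
n = 73, so the median is the value in position (n+1)/2 = 37.
Position 37 falls at value 6.

6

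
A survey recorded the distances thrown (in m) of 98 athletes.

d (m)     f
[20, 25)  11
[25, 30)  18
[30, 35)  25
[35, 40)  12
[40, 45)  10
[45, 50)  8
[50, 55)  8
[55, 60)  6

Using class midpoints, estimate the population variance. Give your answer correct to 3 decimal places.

102.530

Midpoints: 22.5, 27.5, 32.5, 37.5, 42.5, 47.5, 52.5, 57.5
n = 98, Σfm = 3575, mean = 36.4796
Σfm² = 140462.5
Σf(m − x̄)² = Σfm² − (Σfm)²/n = 140462.5 − 3575²/98 = 10047.9592
Population variance = 10047.9592 / 98 = 102.5302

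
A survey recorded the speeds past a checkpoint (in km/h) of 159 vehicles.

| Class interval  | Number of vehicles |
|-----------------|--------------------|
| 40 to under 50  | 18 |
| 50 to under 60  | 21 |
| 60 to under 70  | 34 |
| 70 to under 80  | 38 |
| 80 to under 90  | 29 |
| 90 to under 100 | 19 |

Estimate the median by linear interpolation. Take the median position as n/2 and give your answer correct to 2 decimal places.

71.71

Cumulative frequencies: 18, 39, 73, 111, 140, 159
n = 159; position = n/2 = 79.5.
This falls in the class 70 to under 80: L = 70, F = 73, f = 38, h = 10.
Median ≈ 70 + ((79.5 − 73) / 38) × 10 = 71.7105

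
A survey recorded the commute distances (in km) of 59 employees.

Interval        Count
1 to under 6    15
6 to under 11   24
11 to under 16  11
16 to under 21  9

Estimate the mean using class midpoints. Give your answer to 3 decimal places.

Midpoints: 3.5, 8.5, 13.5, 18.5
Σfm = 15×3.5 + 24×8.5 + 11×13.5 + 9×18.5 = 571.5
n = Σf = 59
Mean = 571.5 / 59 = 9.6864

9.686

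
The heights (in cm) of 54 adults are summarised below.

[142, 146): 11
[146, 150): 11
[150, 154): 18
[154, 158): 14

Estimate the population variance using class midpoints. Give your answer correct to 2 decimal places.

Midpoints: 144, 148, 152, 156
n = 54, Σfm = 8132, mean = 150.5926
Σfm² = 1225616
Σf(m − x̄)² = Σfm² − (Σfm)²/n = 1225616 − 8132²/54 = 997.0370
Population variance = 997.0370 / 54 = 18.4636

18.46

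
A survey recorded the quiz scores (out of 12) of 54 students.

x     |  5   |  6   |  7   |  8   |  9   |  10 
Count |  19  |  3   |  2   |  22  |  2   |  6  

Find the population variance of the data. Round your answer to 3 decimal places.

Values: 5, 6, 7, 8, 9, 10
n = 54, Σfx = 381, mean = 7.0556
Σfx² = 2851
Σf(x − x̄)² = Σfx² − (Σfx)²/n = 2851 − 381²/54 = 162.8333
Population variance = 162.8333 / 54 = 3.0154

3.015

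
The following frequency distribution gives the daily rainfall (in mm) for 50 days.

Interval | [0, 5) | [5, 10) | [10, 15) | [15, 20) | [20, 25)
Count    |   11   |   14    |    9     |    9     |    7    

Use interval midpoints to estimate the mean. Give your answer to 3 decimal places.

Midpoints: 2.5, 7.5, 12.5, 17.5, 22.5
Σfm = 11×2.5 + 14×7.5 + 9×12.5 + 9×17.5 + 7×22.5 = 560
n = Σf = 50
Mean = 560 / 50 = 11.2000

11.200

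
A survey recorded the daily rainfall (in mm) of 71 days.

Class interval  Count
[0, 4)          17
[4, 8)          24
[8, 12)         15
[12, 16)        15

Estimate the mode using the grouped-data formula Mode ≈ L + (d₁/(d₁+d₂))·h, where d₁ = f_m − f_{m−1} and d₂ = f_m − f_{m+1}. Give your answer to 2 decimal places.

5.75

Modal class: [4, 8) (highest frequency 24).
d₁ = 24 − 17 = 7, d₂ = 24 − 15 = 9
Mode ≈ 4 + (7/(7+9)) × 4 = 4 + 1.7500 = 5.7500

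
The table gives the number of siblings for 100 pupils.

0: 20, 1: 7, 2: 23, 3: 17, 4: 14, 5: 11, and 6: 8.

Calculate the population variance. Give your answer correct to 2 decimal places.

Values: 0, 1, 2, 3, 4, 5, 6
n = 100, Σfx = 263, mean = 2.6300
Σfx² = 1039
Σf(x − x̄)² = Σfx² − (Σfx)²/n = 1039 − 263²/100 = 347.3100
Population variance = 347.3100 / 100 = 3.4731

3.47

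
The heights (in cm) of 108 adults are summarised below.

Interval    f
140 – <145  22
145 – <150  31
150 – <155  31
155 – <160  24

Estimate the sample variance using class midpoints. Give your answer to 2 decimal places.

27.78

Midpoints: 142.5, 147.5, 152.5, 157.5
n = 108, Σfm = 16215, mean = 150.1389
Σfm² = 2437475
Σf(m − x̄)² = Σfm² − (Σfm)²/n = 2437475 − 16215²/108 = 2972.9167
Sample variance = 2972.9167 / 107 = 27.7843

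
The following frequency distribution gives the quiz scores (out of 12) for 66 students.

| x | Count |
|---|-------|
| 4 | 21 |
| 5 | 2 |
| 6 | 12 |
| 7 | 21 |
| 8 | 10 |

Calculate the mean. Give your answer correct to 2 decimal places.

5.95

Values: 4, 5, 6, 7, 8
Σfx = 21×4 + 2×5 + 12×6 + 21×7 + 10×8 = 393
n = Σf = 66
Mean = 393 / 66 = 5.9545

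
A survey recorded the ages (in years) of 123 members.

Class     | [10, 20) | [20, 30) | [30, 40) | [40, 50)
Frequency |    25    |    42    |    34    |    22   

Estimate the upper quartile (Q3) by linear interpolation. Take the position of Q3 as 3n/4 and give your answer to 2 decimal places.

37.43

Cumulative frequencies: 25, 67, 101, 123
n = 123; position = 3n/4 = 92.25.
This falls in the class [30, 40): L = 30, F = 67, f = 34, h = 10.
Upper quartile ≈ 30 + ((92.25 − 67) / 34) × 10 = 37.4265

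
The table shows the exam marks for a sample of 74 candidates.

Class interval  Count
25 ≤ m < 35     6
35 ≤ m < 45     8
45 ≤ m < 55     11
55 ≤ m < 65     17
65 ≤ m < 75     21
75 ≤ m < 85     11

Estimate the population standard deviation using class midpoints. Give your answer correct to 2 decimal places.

14.79

Midpoints: 30, 40, 50, 60, 70, 80
n = 74, Σfm = 4420, mean = 59.7297
Σfm² = 280200
Σf(m − x̄)² = Σfm² − (Σfm)²/n = 280200 − 4420²/74 = 16194.5946
Population variance = 16194.5946 / 74 = 218.8459
Standard deviation = √218.8459 = 14.7934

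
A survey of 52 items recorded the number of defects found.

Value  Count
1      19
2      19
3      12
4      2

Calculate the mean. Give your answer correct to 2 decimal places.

1.94

Values: 1, 2, 3, 4
Σfx = 19×1 + 19×2 + 12×3 + 2×4 = 101
n = Σf = 52
Mean = 101 / 52 = 1.9423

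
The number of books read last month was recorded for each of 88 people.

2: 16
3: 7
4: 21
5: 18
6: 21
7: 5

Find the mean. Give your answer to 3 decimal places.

4.409

Values: 2, 3, 4, 5, 6, 7
Σfx = 16×2 + 7×3 + 21×4 + 18×5 + 21×6 + 5×7 = 388
n = Σf = 88
Mean = 388 / 88 = 4.4091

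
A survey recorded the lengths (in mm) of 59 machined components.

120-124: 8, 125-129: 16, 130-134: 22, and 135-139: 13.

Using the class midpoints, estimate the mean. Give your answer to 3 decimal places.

130.390

Midpoints: 122, 127, 132, 137
Σfm = 8×122 + 16×127 + 22×132 + 13×137 = 7693
n = Σf = 59
Mean = 7693 / 59 = 130.3898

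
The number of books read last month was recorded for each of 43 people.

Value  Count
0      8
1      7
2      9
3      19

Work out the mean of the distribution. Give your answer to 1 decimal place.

Values: 0, 1, 2, 3
Σfx = 8×0 + 7×1 + 9×2 + 19×3 = 82
n = Σf = 43
Mean = 82 / 43 = 1.9070

1.9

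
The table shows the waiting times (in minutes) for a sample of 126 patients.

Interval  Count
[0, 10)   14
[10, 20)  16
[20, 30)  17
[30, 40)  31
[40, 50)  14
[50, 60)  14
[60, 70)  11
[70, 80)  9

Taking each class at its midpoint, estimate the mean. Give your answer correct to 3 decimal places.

36.587

Midpoints: 5, 15, 25, 35, 45, 55, 65, 75
Σfm = 14×5 + 16×15 + 17×25 + 31×35 + 14×45 + 14×55 + 11×65 + 9×75 = 4610
n = Σf = 126
Mean = 4610 / 126 = 36.5873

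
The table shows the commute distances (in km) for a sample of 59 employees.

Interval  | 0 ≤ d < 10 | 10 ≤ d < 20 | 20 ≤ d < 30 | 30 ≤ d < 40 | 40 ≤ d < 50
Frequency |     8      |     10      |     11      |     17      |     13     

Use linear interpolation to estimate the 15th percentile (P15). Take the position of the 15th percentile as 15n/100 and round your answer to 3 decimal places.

10.850

Cumulative frequencies: 8, 18, 29, 46, 59
n = 59; position = 15n/100 = 8.85.
This falls in the class 10 ≤ d < 20: L = 10, F = 8, f = 10, h = 10.
15th percentile ≈ 10 + ((8.85 − 8) / 10) × 10 = 10.8500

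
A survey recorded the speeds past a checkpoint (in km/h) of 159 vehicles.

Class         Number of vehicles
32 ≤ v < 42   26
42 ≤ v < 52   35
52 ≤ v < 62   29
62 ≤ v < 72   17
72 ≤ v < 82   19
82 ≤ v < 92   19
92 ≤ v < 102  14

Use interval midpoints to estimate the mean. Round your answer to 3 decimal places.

62.094

Midpoints: 37, 47, 57, 67, 77, 87, 97
Σfm = 26×37 + 35×47 + 29×57 + 17×67 + 19×77 + 19×87 + 14×97 = 9873
n = Σf = 159
Mean = 9873 / 159 = 62.0943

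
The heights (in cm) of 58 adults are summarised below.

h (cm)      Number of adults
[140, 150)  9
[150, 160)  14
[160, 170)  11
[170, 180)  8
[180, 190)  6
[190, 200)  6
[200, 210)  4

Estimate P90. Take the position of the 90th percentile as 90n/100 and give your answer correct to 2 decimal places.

Cumulative frequencies: 9, 23, 34, 42, 48, 54, 58
n = 58; position = 90n/100 = 52.2.
This falls in the class [190, 200): L = 190, F = 48, f = 6, h = 10.
90th percentile ≈ 190 + ((52.2 − 48) / 6) × 10 = 197.0000

197.00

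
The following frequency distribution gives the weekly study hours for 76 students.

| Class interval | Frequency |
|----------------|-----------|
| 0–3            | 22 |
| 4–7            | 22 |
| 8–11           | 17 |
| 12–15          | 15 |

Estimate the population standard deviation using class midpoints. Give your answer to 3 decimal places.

4.372

Midpoints: 1.5, 5.5, 9.5, 13.5
n = 76, Σfm = 518, mean = 6.8158
Σfm² = 4983
Σf(m − x̄)² = Σfm² − (Σfm)²/n = 4983 − 518²/76 = 1452.4211
Population variance = 1452.4211 / 76 = 19.1108
Standard deviation = √19.1108 = 4.3716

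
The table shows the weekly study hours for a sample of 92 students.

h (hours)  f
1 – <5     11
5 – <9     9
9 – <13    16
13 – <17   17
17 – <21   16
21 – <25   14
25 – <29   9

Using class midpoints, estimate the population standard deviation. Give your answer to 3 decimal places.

7.269

Midpoints: 3, 7, 11, 15, 19, 23, 27
n = 92, Σfm = 1396, mean = 15.1739
Σfm² = 26044
Σf(m − x̄)² = Σfm² − (Σfm)²/n = 26044 − 1396²/92 = 4861.2174
Population variance = 4861.2174 / 92 = 52.8393
Standard deviation = √52.8393 = 7.2691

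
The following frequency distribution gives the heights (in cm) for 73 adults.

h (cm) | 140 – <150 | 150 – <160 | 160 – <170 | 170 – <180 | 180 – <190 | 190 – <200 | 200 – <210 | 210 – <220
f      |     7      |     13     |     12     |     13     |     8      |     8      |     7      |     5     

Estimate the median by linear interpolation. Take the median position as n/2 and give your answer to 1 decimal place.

173.5

Cumulative frequencies: 7, 20, 32, 45, 53, 61, 68, 73
n = 73; position = n/2 = 36.5.
This falls in the class 170 – <180: L = 170, F = 32, f = 13, h = 10.
Median ≈ 170 + ((36.5 − 32) / 13) × 10 = 173.4615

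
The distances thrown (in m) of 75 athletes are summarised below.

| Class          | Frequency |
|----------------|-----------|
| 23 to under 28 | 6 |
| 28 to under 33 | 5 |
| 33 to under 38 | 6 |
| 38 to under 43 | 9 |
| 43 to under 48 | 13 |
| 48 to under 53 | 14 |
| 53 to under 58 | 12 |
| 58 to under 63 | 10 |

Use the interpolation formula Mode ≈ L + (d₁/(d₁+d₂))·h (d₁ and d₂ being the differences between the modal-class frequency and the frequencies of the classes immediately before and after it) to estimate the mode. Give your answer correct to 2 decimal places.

49.67

Modal class: 48 to under 53 (highest frequency 14).
d₁ = 14 − 13 = 1, d₂ = 14 − 12 = 2
Mode ≈ 48 + (1/(1+2)) × 5 = 48 + 1.6667 = 49.6667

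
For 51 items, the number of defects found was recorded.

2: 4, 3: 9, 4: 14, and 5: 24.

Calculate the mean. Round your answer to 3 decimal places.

4.137

Values: 2, 3, 4, 5
Σfx = 4×2 + 9×3 + 14×4 + 24×5 = 211
n = Σf = 51
Mean = 211 / 51 = 4.1373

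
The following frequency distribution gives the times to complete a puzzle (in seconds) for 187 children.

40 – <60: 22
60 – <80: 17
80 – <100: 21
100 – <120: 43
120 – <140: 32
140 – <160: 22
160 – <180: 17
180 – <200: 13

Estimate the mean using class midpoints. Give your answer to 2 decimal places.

116.20

Midpoints: 50, 70, 90, 110, 130, 150, 170, 190
Σfm = 22×50 + 17×70 + 21×90 + 43×110 + 32×130 + 22×150 + 17×170 + 13×190 = 21730
n = Σf = 187
Mean = 21730 / 187 = 116.2032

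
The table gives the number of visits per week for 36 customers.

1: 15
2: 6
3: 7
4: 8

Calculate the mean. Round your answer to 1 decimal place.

Values: 1, 2, 3, 4
Σfx = 15×1 + 6×2 + 7×3 + 8×4 = 80
n = Σf = 36
Mean = 80 / 36 = 2.2222

2.2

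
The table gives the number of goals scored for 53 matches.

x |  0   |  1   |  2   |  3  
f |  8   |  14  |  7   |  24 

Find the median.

2

Cumulative frequencies: 8, 22, 29, 53
n = 53, so the median is the value in position (n+1)/2 = 27.
Position 27 falls at value 2.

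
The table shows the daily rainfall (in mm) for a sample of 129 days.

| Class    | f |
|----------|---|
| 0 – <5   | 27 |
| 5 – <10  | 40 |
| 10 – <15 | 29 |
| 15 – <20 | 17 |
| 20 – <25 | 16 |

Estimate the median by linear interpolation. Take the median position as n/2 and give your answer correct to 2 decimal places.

Cumulative frequencies: 27, 67, 96, 113, 129
n = 129; position = n/2 = 64.5.
This falls in the class 5 – <10: L = 5, F = 27, f = 40, h = 5.
Median ≈ 5 + ((64.5 − 27) / 40) × 5 = 9.6875

9.69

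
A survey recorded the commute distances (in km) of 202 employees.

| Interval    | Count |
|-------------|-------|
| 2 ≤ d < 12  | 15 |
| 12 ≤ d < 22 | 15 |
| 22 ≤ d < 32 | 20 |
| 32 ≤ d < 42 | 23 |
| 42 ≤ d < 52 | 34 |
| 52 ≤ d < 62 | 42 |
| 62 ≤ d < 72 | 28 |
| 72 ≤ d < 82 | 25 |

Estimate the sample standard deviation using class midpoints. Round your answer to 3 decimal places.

20.647

Midpoints: 7, 17, 27, 37, 47, 57, 67, 77
n = 202, Σfm = 9544, mean = 47.2475
Σfm² = 536618
Σf(m − x̄)² = Σfm² − (Σfm)²/n = 536618 − 9544²/202 = 85687.6238
Sample variance = 85687.6238 / 201 = 426.3066
Standard deviation = √426.3066 = 20.6472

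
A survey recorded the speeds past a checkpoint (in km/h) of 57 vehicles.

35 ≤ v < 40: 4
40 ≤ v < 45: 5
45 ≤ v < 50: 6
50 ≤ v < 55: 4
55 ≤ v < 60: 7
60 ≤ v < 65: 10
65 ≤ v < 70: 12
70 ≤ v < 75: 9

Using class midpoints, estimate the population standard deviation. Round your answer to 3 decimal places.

Midpoints: 37.5, 42.5, 47.5, 52.5, 57.5, 62.5, 67.5, 72.5
n = 57, Σfm = 3347.5, mean = 58.7281
Σfm² = 203406.25
Σf(m − x̄)² = Σfm² − (Σfm)²/n = 203406.25 − 3347.5²/57 = 6814.0351
Population variance = 6814.0351 / 57 = 119.5445
Standard deviation = √119.5445 = 10.9336

10.934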